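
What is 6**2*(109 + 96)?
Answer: 7380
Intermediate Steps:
6**2*(109 + 96) = 36*205 = 7380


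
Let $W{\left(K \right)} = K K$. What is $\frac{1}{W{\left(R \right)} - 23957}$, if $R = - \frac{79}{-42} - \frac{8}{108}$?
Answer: $- \frac{142884}{3422605499} \approx -4.1747 \cdot 10^{-5}$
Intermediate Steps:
$R = \frac{683}{378}$ ($R = \left(-79\right) \left(- \frac{1}{42}\right) - \frac{2}{27} = \frac{79}{42} - \frac{2}{27} = \frac{683}{378} \approx 1.8069$)
$W{\left(K \right)} = K^{2}$
$\frac{1}{W{\left(R \right)} - 23957} = \frac{1}{\left(\frac{683}{378}\right)^{2} - 23957} = \frac{1}{\frac{466489}{142884} - 23957} = \frac{1}{- \frac{3422605499}{142884}} = - \frac{142884}{3422605499}$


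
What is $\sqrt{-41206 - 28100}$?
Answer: $i \sqrt{69306} \approx 263.26 i$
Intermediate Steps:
$\sqrt{-41206 - 28100} = \sqrt{-69306} = i \sqrt{69306}$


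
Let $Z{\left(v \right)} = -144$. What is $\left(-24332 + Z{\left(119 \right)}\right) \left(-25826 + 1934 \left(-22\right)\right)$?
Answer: $1673522024$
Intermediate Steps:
$\left(-24332 + Z{\left(119 \right)}\right) \left(-25826 + 1934 \left(-22\right)\right) = \left(-24332 - 144\right) \left(-25826 + 1934 \left(-22\right)\right) = - 24476 \left(-25826 - 42548\right) = \left(-24476\right) \left(-68374\right) = 1673522024$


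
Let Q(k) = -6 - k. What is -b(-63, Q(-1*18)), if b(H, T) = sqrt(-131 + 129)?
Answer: -I*sqrt(2) ≈ -1.4142*I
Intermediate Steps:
b(H, T) = I*sqrt(2) (b(H, T) = sqrt(-2) = I*sqrt(2))
-b(-63, Q(-1*18)) = -I*sqrt(2)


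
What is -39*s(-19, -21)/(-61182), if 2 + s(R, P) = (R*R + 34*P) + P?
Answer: -2444/10197 ≈ -0.23968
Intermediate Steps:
s(R, P) = -2 + R² + 35*P (s(R, P) = -2 + ((R*R + 34*P) + P) = -2 + ((R² + 34*P) + P) = -2 + (R² + 35*P) = -2 + R² + 35*P)
-39*s(-19, -21)/(-61182) = -39*(-2 + (-19)² + 35*(-21))/(-61182) = -39*(-2 + 361 - 735)*(-1/61182) = -39*(-376)*(-1/61182) = 14664*(-1/61182) = -2444/10197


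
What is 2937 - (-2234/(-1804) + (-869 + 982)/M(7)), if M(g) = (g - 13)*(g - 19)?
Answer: 95279089/32472 ≈ 2934.2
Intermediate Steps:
M(g) = (-19 + g)*(-13 + g) (M(g) = (-13 + g)*(-19 + g) = (-19 + g)*(-13 + g))
2937 - (-2234/(-1804) + (-869 + 982)/M(7)) = 2937 - (-2234/(-1804) + (-869 + 982)/(247 + 7² - 32*7)) = 2937 - (-2234*(-1/1804) + 113/(247 + 49 - 224)) = 2937 - (1117/902 + 113/72) = 2937 - 1*91175/32472 = 2937 - 91175/32472 = 95279089/32472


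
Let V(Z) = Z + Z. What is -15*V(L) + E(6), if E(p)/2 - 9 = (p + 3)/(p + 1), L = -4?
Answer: 984/7 ≈ 140.57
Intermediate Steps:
V(Z) = 2*Z
E(p) = 18 + 2*(3 + p)/(1 + p) (E(p) = 18 + 2*((p + 3)/(p + 1)) = 18 + 2*((3 + p)/(1 + p)) = 18 + 2*(3 + p)/(1 + p))
-15*V(L) + E(6) = -30*(-4) + 4*(6 + 5*6)/(1 + 6) = -15*(-8) + 4*(6 + 30)/7 = 120 + 4*(1/7)*36 = 120 + 144/7 = 984/7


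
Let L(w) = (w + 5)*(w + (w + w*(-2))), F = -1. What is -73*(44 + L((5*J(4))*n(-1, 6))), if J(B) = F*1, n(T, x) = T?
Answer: -3212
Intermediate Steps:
J(B) = -1 (J(B) = -1*1 = -1)
L(w) = 0 (L(w) = (5 + w)*(w + (w - 2*w)) = (5 + w)*(w - w) = (5 + w)*0 = 0)
-73*(44 + L((5*J(4))*n(-1, 6))) = -73*(44 + 0) = -73*44 = -3212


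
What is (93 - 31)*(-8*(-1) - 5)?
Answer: 186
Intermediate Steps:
(93 - 31)*(-8*(-1) - 5) = 62*(8 - 5) = 62*3 = 186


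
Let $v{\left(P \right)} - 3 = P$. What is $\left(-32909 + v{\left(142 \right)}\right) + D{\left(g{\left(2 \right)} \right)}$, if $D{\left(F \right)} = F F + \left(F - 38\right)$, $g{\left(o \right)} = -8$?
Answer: $-32746$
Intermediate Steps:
$v{\left(P \right)} = 3 + P$
$D{\left(F \right)} = -38 + F + F^{2}$ ($D{\left(F \right)} = F^{2} + \left(-38 + F\right) = -38 + F + F^{2}$)
$\left(-32909 + v{\left(142 \right)}\right) + D{\left(g{\left(2 \right)} \right)} = \left(-32909 + \left(3 + 142\right)\right) - \left(46 - 64\right) = \left(-32909 + 145\right) - -18 = -32764 + 18 = -32746$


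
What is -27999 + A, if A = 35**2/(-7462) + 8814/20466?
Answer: -101806922845/3636126 ≈ -27999.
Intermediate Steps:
A = 969029/3636126 (A = 1225*(-1/7462) + 8814*(1/20466) = -175/1066 + 1469/3411 = 969029/3636126 ≈ 0.26650)
-27999 + A = -27999 + 969029/3636126 = -101806922845/3636126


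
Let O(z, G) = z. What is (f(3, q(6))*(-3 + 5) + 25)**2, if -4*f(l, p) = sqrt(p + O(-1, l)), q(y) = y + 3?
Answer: (25 - sqrt(2))**2 ≈ 556.29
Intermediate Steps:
q(y) = 3 + y
f(l, p) = -sqrt(-1 + p)/4 (f(l, p) = -sqrt(p - 1)/4 = -sqrt(-1 + p)/4)
(f(3, q(6))*(-3 + 5) + 25)**2 = ((-sqrt(-1 + (3 + 6))/4)*(-3 + 5) + 25)**2 = (-sqrt(-1 + 9)/4*2 + 25)**2 = (-sqrt(2)/2*2 + 25)**2 = (-sqrt(2) + 25)**2 = (25 - sqrt(2))**2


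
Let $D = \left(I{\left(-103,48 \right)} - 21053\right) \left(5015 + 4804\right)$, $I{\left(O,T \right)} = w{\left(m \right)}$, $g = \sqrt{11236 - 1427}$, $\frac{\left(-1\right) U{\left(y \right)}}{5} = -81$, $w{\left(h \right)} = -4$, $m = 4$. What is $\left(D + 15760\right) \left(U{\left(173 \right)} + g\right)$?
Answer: $-83730883815 - 206742923 \sqrt{9809} \approx -1.0421 \cdot 10^{11}$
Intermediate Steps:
$U{\left(y \right)} = 405$ ($U{\left(y \right)} = \left(-5\right) \left(-81\right) = 405$)
$g = \sqrt{9809} \approx 99.04$
$I{\left(O,T \right)} = -4$
$D = -206758683$ ($D = \left(-4 - 21053\right) \left(5015 + 4804\right) = \left(-21057\right) 9819 = -206758683$)
$\left(D + 15760\right) \left(U{\left(173 \right)} + g\right) = \left(-206758683 + 15760\right) \left(405 + \sqrt{9809}\right) = - 206742923 \left(405 + \sqrt{9809}\right) = -83730883815 - 206742923 \sqrt{9809}$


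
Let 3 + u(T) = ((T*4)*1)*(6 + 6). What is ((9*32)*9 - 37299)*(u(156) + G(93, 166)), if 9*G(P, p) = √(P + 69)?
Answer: -259781895 - 34707*√2 ≈ -2.5983e+8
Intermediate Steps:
G(P, p) = √(69 + P)/9 (G(P, p) = √(P + 69)/9 = √(69 + P)/9)
u(T) = -3 + 48*T (u(T) = -3 + ((T*4)*1)*(6 + 6) = -3 + ((4*T)*1)*12 = -3 + (4*T)*12 = -3 + 48*T)
((9*32)*9 - 37299)*(u(156) + G(93, 166)) = ((9*32)*9 - 37299)*((-3 + 48*156) + √(69 + 93)/9) = (288*9 - 37299)*((-3 + 7488) + √162/9) = (2592 - 37299)*(7485 + (9*√2)/9) = -34707*(7485 + √2) = -259781895 - 34707*√2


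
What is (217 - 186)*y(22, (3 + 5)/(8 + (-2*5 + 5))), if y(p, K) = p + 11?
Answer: 1023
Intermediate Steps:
y(p, K) = 11 + p
(217 - 186)*y(22, (3 + 5)/(8 + (-2*5 + 5))) = (217 - 186)*(11 + 22) = 31*33 = 1023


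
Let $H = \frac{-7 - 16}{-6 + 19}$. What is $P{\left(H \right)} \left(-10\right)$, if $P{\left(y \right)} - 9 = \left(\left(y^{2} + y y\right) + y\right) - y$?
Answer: $- \frac{25790}{169} \approx -152.6$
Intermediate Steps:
$H = - \frac{23}{13} \approx -1.7692$
$P{\left(y \right)} = 9 + 2 y^{2}$ ($P{\left(y \right)} = 9 - \left(- y^{2} - y y\right) = 9 + \left(\left(\left(y^{2} + y^{2}\right) + y\right) - y\right) = 9 + \left(\left(2 y^{2} + y\right) - y\right) = 9 + \left(\left(y + 2 y^{2}\right) - y\right) = 9 + 2 y^{2}$)
$P{\left(H \right)} \left(-10\right) = \left(9 + 2 \left(- \frac{23}{13}\right)^{2}\right) \left(-10\right) = \left(9 + 2 \cdot \frac{529}{169}\right) \left(-10\right) = \left(9 + \frac{1058}{169}\right) \left(-10\right) = \frac{2579}{169} \left(-10\right) = - \frac{25790}{169}$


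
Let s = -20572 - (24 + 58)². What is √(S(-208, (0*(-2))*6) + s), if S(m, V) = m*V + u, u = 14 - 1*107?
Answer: I*√27389 ≈ 165.5*I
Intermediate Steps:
u = -93 (u = 14 - 107 = -93)
S(m, V) = -93 + V*m (S(m, V) = m*V - 93 = V*m - 93 = -93 + V*m)
s = -27296 (s = -20572 - 1*82² = -20572 - 1*6724 = -20572 - 6724 = -27296)
√(S(-208, (0*(-2))*6) + s) = √((-93 + ((0*(-2))*6)*(-208)) - 27296) = √((-93 + (0*6)*(-208)) - 27296) = √((-93 + 0*(-208)) - 27296) = √((-93 + 0) - 27296) = √(-93 - 27296) = √(-27389) = I*√27389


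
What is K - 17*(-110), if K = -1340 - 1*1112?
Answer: -582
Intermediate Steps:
K = -2452 (K = -1340 - 1112 = -2452)
K - 17*(-110) = -2452 - 17*(-110) = -2452 - 1*(-1870) = -2452 + 1870 = -582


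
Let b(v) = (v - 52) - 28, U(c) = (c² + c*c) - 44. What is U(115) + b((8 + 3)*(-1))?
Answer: 26315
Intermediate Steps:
U(c) = -44 + 2*c² (U(c) = (c² + c²) - 44 = 2*c² - 44 = -44 + 2*c²)
b(v) = -80 + v (b(v) = (-52 + v) - 28 = -80 + v)
U(115) + b((8 + 3)*(-1)) = (-44 + 2*115²) + (-80 + (8 + 3)*(-1)) = (-44 + 2*13225) + (-80 + 11*(-1)) = (-44 + 26450) + (-80 - 11) = 26406 - 91 = 26315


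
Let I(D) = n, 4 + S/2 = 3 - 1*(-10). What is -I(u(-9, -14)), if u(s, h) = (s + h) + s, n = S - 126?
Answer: 108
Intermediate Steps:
S = 18 (S = -8 + 2*(3 - 1*(-10)) = -8 + 2*(3 + 10) = -8 + 2*13 = -8 + 26 = 18)
n = -108 (n = 18 - 126 = -108)
u(s, h) = h + 2*s (u(s, h) = (h + s) + s = h + 2*s)
I(D) = -108
-I(u(-9, -14)) = -1*(-108) = 108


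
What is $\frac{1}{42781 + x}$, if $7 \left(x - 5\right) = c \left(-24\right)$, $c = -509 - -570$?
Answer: $\frac{7}{298038} \approx 2.3487 \cdot 10^{-5}$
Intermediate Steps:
$c = 61$ ($c = -509 + 570 = 61$)
$x = - \frac{1429}{7}$ ($x = 5 + \frac{61 \left(-24\right)}{7} = 5 + \frac{1}{7} \left(-1464\right) = 5 - \frac{1464}{7} = - \frac{1429}{7} \approx -204.14$)
$\frac{1}{42781 + x} = \frac{1}{42781 - \frac{1429}{7}} = \frac{1}{\frac{298038}{7}} = \frac{7}{298038}$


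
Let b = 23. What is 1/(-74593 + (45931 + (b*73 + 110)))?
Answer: -1/26873 ≈ -3.7212e-5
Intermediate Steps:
1/(-74593 + (45931 + (b*73 + 110))) = 1/(-74593 + (45931 + (23*73 + 110))) = 1/(-74593 + (45931 + (1679 + 110))) = 1/(-74593 + (45931 + 1789)) = 1/(-74593 + 47720) = 1/(-26873) = -1/26873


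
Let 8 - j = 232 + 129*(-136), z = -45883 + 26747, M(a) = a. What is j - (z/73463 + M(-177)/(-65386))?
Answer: 6399770921485/369496286 ≈ 17320.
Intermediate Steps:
z = -19136
j = 17320 (j = 8 - (232 + 129*(-136)) = 8 - (232 - 17544) = 8 - 1*(-17312) = 8 + 17312 = 17320)
j - (z/73463 + M(-177)/(-65386)) = 17320 - (-19136/73463 - 177/(-65386)) = 17320 - (-19136*1/73463 - 177*(-1/65386)) = 17320 - (-1472/5651 + 177/65386) = 17320 - 1*(-95247965/369496286) = 17320 + 95247965/369496286 = 6399770921485/369496286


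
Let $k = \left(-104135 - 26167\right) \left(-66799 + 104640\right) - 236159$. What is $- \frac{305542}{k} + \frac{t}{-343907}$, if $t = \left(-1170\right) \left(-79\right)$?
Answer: $- \frac{455666710420036}{1695803402048887} \approx -0.2687$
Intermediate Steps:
$t = 92430$
$k = -4930994141$ ($k = \left(-130302\right) 37841 - 236159 = -4930757982 - 236159 = -4930994141$)
$- \frac{305542}{k} + \frac{t}{-343907} = - \frac{305542}{-4930994141} + \frac{92430}{-343907} = \left(-305542\right) \left(- \frac{1}{4930994141}\right) + 92430 \left(- \frac{1}{343907}\right) = \frac{305542}{4930994141} - \frac{92430}{343907} = - \frac{455666710420036}{1695803402048887}$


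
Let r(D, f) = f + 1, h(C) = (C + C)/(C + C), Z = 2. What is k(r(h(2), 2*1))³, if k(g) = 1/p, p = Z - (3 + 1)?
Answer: -⅛ ≈ -0.12500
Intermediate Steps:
h(C) = 1 (h(C) = (2*C)/((2*C)) = (2*C)*(1/(2*C)) = 1)
r(D, f) = 1 + f
p = -2 (p = 2 - (3 + 1) = 2 - 1*4 = 2 - 4 = -2)
k(g) = -½ (k(g) = 1/(-2) = -½)
k(r(h(2), 2*1))³ = (-½)³ = -⅛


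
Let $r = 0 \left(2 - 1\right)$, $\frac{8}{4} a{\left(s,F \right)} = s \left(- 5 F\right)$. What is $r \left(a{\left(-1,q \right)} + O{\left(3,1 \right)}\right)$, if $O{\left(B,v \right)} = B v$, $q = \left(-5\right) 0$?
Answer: $0$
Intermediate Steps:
$q = 0$
$a{\left(s,F \right)} = - \frac{5 F s}{2}$ ($a{\left(s,F \right)} = \frac{s \left(- 5 F\right)}{2} = \frac{\left(-5\right) F s}{2} = - \frac{5 F s}{2}$)
$r = 0$ ($r = 0 \cdot 1 = 0$)
$r \left(a{\left(-1,q \right)} + O{\left(3,1 \right)}\right) = 0 \left(\left(- \frac{5}{2}\right) 0 \left(-1\right) + 3 \cdot 1\right) = 0 \left(0 + 3\right) = 0 \cdot 3 = 0$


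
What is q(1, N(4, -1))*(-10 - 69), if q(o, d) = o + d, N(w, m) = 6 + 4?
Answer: -869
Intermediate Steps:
N(w, m) = 10
q(o, d) = d + o
q(1, N(4, -1))*(-10 - 69) = (10 + 1)*(-10 - 69) = 11*(-79) = -869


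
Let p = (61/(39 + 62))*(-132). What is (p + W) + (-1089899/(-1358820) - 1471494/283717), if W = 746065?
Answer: 29046671094773819023/38937553727940 ≈ 7.4598e+5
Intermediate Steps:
p = -8052/101 (p = (61/101)*(-132) = -8052/101 ≈ -79.723)
(p + W) + (-1089899/(-1358820) - 1471494/283717) = (-8052/101 + 746065) + (-1089899/(-1358820) - 1471494/283717) = 75344513/101 + (-1089899*(-1/1358820) - 1471494*1/283717) = 75344513/101 + (1089899/1358820 - 1471494/283717) = 75344513/101 - 1690272602497/385520333940 = 29046671094773819023/38937553727940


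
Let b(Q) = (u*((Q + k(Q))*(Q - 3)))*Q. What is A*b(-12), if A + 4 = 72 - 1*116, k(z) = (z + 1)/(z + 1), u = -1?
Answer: -95040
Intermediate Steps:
k(z) = 1 (k(z) = (1 + z)/(1 + z) = 1)
b(Q) = -Q*(1 + Q)*(-3 + Q) (b(Q) = (-(Q + 1)*(Q - 3))*Q = (-(1 + Q)*(-3 + Q))*Q = -Q*(1 + Q)*(-3 + Q))
A = -48 (A = -4 + (72 - 1*116) = -4 + (72 - 116) = -4 - 44 = -48)
A*b(-12) = -(-576)*(3 - 1*(-12)² + 2*(-12)) = -(-576)*(3 - 1*144 - 24) = -(-576)*(3 - 144 - 24) = -(-576)*(-165) = -48*1980 = -95040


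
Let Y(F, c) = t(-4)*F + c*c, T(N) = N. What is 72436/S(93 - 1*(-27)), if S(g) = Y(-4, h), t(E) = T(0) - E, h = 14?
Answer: 18109/45 ≈ 402.42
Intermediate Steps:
t(E) = -E (t(E) = 0 - E = -E)
Y(F, c) = c² + 4*F (Y(F, c) = (-1*(-4))*F + c*c = 4*F + c² = c² + 4*F)
S(g) = 180 (S(g) = 14² + 4*(-4) = 196 - 16 = 180)
72436/S(93 - 1*(-27)) = 72436/180 = 72436*(1/180) = 18109/45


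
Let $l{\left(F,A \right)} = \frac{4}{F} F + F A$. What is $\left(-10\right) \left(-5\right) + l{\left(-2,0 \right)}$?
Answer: $54$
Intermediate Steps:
$l{\left(F,A \right)} = 4 + A F$
$\left(-10\right) \left(-5\right) + l{\left(-2,0 \right)} = \left(-10\right) \left(-5\right) + \left(4 + 0 \left(-2\right)\right) = 50 + \left(4 + 0\right) = 50 + 4 = 54$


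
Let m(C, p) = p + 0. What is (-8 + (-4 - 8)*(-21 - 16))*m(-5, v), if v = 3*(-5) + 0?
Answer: -6540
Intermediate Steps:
v = -15 (v = -15 + 0 = -15)
m(C, p) = p
(-8 + (-4 - 8)*(-21 - 16))*m(-5, v) = (-8 + (-4 - 8)*(-21 - 16))*(-15) = (-8 - 12*(-37))*(-15) = (-8 + 444)*(-15) = 436*(-15) = -6540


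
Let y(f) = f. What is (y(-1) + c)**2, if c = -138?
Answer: 19321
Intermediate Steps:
(y(-1) + c)**2 = (-1 - 138)**2 = (-139)**2 = 19321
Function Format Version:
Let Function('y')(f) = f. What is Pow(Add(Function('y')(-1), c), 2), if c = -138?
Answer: 19321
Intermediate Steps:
Pow(Add(Function('y')(-1), c), 2) = Pow(Add(-1, -138), 2) = Pow(-139, 2) = 19321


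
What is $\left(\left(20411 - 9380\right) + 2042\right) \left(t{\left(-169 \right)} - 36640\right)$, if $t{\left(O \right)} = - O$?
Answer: $-476785383$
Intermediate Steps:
$\left(\left(20411 - 9380\right) + 2042\right) \left(t{\left(-169 \right)} - 36640\right) = \left(\left(20411 - 9380\right) + 2042\right) \left(\left(-1\right) \left(-169\right) - 36640\right) = \left(\left(20411 - 9380\right) + 2042\right) \left(169 - 36640\right) = \left(11031 + 2042\right) \left(-36471\right) = 13073 \left(-36471\right) = -476785383$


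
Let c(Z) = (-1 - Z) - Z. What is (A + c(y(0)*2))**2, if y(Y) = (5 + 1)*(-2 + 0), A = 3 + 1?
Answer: 2601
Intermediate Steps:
A = 4
y(Y) = -12 (y(Y) = 6*(-2) = -12)
c(Z) = -1 - 2*Z
(A + c(y(0)*2))**2 = (4 + (-1 - (-24)*2))**2 = (4 + (-1 - 2*(-24)))**2 = (4 + (-1 + 48))**2 = (4 + 47)**2 = 51**2 = 2601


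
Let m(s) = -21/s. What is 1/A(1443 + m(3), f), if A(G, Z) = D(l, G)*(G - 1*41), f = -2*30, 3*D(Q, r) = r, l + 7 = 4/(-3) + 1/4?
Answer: 1/667740 ≈ 1.4976e-6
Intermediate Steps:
l = -97/12 (l = -7 + (4/(-3) + 1/4) = -7 + (4*(-⅓) + 1*(¼)) = -7 + (-4/3 + ¼) = -7 - 13/12 = -97/12 ≈ -8.0833)
D(Q, r) = r/3
f = -60
A(G, Z) = G*(-41 + G)/3 (A(G, Z) = (G/3)*(G - 1*41) = (G/3)*(G - 41) = (G/3)*(-41 + G) = G*(-41 + G)/3)
1/A(1443 + m(3), f) = 1/((1443 - 21/3)*(-41 + (1443 - 21/3))/3) = 1/((1443 - 21*⅓)*(-41 + (1443 - 21*⅓))/3) = 1/((1443 - 7)*(-41 + (1443 - 7))/3) = 1/((⅓)*1436*(-41 + 1436)) = 1/((⅓)*1436*1395) = 1/667740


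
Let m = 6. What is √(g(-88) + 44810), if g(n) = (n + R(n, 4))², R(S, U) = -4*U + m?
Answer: 3*√6046 ≈ 233.27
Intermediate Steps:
R(S, U) = 6 - 4*U (R(S, U) = -4*U + 6 = 6 - 4*U)
g(n) = (-10 + n)² (g(n) = (n + (6 - 4*4))² = (n + (6 - 16))² = (n - 10)² = (-10 + n)²)
√(g(-88) + 44810) = √((-10 - 88)² + 44810) = √((-98)² + 44810) = √(9604 + 44810) = √54414 = 3*√6046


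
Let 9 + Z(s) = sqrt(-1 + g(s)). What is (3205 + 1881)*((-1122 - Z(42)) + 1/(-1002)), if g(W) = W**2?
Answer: -2836022261/501 - 5086*sqrt(1763) ≈ -5.8743e+6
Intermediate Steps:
Z(s) = -9 + sqrt(-1 + s**2)
(3205 + 1881)*((-1122 - Z(42)) + 1/(-1002)) = (3205 + 1881)*((-1122 - (-9 + sqrt(-1 + 42**2))) + 1/(-1002)) = 5086*((-1122 - (-9 + sqrt(-1 + 1764))) - 1/1002) = 5086*((-1122 - (-9 + sqrt(1763))) - 1/1002) = 5086*((-1122 + (9 - sqrt(1763))) - 1/1002) = 5086*((-1113 - sqrt(1763)) - 1/1002) = 5086*(-1115227/1002 - sqrt(1763)) = -2836022261/501 - 5086*sqrt(1763)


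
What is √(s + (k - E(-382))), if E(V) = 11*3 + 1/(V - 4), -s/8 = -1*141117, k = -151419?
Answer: 5*√5825648258/386 ≈ 988.68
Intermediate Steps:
s = 1128936 (s = -(-8)*141117 = -8*(-141117) = 1128936)
E(V) = 33 + 1/(-4 + V)
√(s + (k - E(-382))) = √(1128936 + (-151419 - (-131 + 33*(-382))/(-4 - 382))) = √(1128936 + (-151419 - (-131 - 12606)/(-386))) = √(1128936 + (-151419 - (-1)*(-12737)/386)) = √(1128936 + (-151419 - 1*12737/386)) = √(1128936 + (-151419 - 12737/386)) = √(1128936 - 58460471/386) = √(377308825/386) = 5*√5825648258/386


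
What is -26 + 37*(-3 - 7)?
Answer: -396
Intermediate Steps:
-26 + 37*(-3 - 7) = -26 + 37*(-10) = -26 - 370 = -396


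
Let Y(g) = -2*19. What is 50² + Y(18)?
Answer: 2462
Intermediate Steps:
Y(g) = -38
50² + Y(18) = 50² - 38 = 2500 - 38 = 2462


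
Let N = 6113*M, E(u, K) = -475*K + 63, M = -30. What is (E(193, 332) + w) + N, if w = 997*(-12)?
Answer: -352991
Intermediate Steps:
w = -11964
E(u, K) = 63 - 475*K
N = -183390 (N = 6113*(-30) = -183390)
(E(193, 332) + w) + N = ((63 - 475*332) - 11964) - 183390 = ((63 - 157700) - 11964) - 183390 = (-157637 - 11964) - 183390 = -169601 - 183390 = -352991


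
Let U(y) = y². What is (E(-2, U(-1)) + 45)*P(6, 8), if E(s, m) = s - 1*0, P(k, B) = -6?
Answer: -258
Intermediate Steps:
E(s, m) = s (E(s, m) = s + 0 = s)
(E(-2, U(-1)) + 45)*P(6, 8) = (-2 + 45)*(-6) = 43*(-6) = -258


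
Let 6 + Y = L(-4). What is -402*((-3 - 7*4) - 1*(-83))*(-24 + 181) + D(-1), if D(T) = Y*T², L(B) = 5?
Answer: -3281929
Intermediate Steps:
Y = -1 (Y = -6 + 5 = -1)
D(T) = -T²
-402*((-3 - 7*4) - 1*(-83))*(-24 + 181) + D(-1) = -402*((-3 - 7*4) - 1*(-83))*(-24 + 181) - 1*(-1)² = -402*((-3 - 28) + 83)*157 - 1*1 = -402*(-31 + 83)*157 - 1 = -20904*157 - 1 = -402*8164 - 1 = -3281928 - 1 = -3281929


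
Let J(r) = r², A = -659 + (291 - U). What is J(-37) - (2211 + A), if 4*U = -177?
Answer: -2073/4 ≈ -518.25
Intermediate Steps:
U = -177/4 (U = (¼)*(-177) = -177/4 ≈ -44.250)
A = -1295/4 (A = -659 + (291 - 1*(-177/4)) = -659 + (291 + 177/4) = -659 + 1341/4 = -1295/4 ≈ -323.75)
J(-37) - (2211 + A) = (-37)² - (2211 - 1295/4) = 1369 - 1*7549/4 = 1369 - 7549/4 = -2073/4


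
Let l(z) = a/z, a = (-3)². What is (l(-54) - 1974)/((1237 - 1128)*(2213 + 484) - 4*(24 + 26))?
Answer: -11845/1762638 ≈ -0.0067200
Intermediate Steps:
a = 9
l(z) = 9/z
(l(-54) - 1974)/((1237 - 1128)*(2213 + 484) - 4*(24 + 26)) = (9/(-54) - 1974)/((1237 - 1128)*(2213 + 484) - 4*(24 + 26)) = (9*(-1/54) - 1974)/(109*2697 - 4*50) = (-⅙ - 1974)/(293973 - 200) = -11845/6/293773 = -11845/6*1/293773 = -11845/1762638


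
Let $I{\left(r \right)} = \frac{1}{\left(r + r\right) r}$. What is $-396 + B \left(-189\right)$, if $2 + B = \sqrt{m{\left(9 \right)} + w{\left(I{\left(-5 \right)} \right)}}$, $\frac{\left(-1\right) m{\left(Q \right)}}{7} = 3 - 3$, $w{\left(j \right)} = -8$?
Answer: $-18 - 378 i \sqrt{2} \approx -18.0 - 534.57 i$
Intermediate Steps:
$I{\left(r \right)} = \frac{1}{2 r^{2}}$ ($I{\left(r \right)} = \frac{1}{2 r r} = \frac{\frac{1}{2} \frac{1}{r}}{r} = \frac{1}{2 r^{2}}$)
$m{\left(Q \right)} = 0$ ($m{\left(Q \right)} = - 7 \left(3 - 3\right) = \left(-7\right) 0 = 0$)
$B = -2 + 2 i \sqrt{2}$ ($B = -2 + \sqrt{0 - 8} = -2 + \sqrt{-8} = -2 + 2 i \sqrt{2} \approx -2.0 + 2.8284 i$)
$-396 + B \left(-189\right) = -396 + \left(-2 + 2 i \sqrt{2}\right) \left(-189\right) = -396 + \left(378 - 378 i \sqrt{2}\right) = -18 - 378 i \sqrt{2}$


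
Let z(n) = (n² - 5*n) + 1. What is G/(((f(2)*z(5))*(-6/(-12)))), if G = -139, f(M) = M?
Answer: -139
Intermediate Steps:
z(n) = 1 + n² - 5*n
G/(((f(2)*z(5))*(-6/(-12)))) = -139/(1 + 5² - 5*5) = -139/(1 + 25 - 25) = -139/1 = -139*1 = -139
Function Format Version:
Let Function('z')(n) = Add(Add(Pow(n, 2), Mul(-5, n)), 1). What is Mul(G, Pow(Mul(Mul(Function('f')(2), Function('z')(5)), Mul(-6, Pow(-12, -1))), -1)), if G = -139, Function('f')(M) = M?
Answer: -139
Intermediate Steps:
Function('z')(n) = Add(1, Pow(n, 2), Mul(-5, n))
Mul(G, Pow(Mul(Mul(Function('f')(2), Function('z')(5)), Mul(-6, Pow(-12, -1))), -1)) = Mul(-139, Pow(Mul(Mul(2, Add(1, Pow(5, 2), Mul(-5, 5))), Mul(-6, Pow(-12, -1))), -1)) = Mul(-139, Pow(Mul(Mul(2, Add(1, 25, -25)), Mul(-6, Rational(-1, 12))), -1)) = Mul(-139, Pow(Mul(Mul(2, 1), Rational(1, 2)), -1)) = Mul(-139, Pow(Mul(2, Rational(1, 2)), -1)) = Mul(-139, Pow(1, -1)) = Mul(-139, 1) = -139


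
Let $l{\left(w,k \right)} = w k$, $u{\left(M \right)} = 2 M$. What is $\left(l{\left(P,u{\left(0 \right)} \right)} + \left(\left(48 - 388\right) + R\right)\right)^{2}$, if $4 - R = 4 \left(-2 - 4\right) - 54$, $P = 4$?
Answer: $66564$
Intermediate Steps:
$R = 82$ ($R = 4 - \left(4 \left(-2 - 4\right) - 54\right) = 4 - \left(4 \left(-6\right) - 54\right) = 4 - \left(-24 - 54\right) = 4 - -78 = 4 + 78 = 82$)
$l{\left(w,k \right)} = k w$
$\left(l{\left(P,u{\left(0 \right)} \right)} + \left(\left(48 - 388\right) + R\right)\right)^{2} = \left(2 \cdot 0 \cdot 4 + \left(\left(48 - 388\right) + 82\right)\right)^{2} = \left(0 \cdot 4 + \left(-340 + 82\right)\right)^{2} = \left(0 - 258\right)^{2} = \left(-258\right)^{2} = 66564$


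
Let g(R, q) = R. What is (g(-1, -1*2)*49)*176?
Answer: -8624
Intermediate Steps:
(g(-1, -1*2)*49)*176 = -1*49*176 = -49*176 = -8624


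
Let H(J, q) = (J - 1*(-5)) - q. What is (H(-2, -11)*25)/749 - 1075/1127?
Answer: -58675/120589 ≈ -0.48657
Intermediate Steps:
H(J, q) = 5 + J - q (H(J, q) = (J + 5) - q = (5 + J) - q = 5 + J - q)
(H(-2, -11)*25)/749 - 1075/1127 = ((5 - 2 - 1*(-11))*25)/749 - 1075/1127 = ((5 - 2 + 11)*25)*(1/749) - 1075*1/1127 = (14*25)*(1/749) - 1075/1127 = 350*(1/749) - 1075/1127 = 50/107 - 1075/1127 = -58675/120589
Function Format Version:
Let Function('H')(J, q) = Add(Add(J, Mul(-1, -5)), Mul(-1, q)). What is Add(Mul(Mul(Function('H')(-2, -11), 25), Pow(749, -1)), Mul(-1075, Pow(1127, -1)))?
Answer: Rational(-58675, 120589) ≈ -0.48657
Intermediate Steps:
Function('H')(J, q) = Add(5, J, Mul(-1, q)) (Function('H')(J, q) = Add(Add(J, 5), Mul(-1, q)) = Add(Add(5, J), Mul(-1, q)) = Add(5, J, Mul(-1, q)))
Add(Mul(Mul(Function('H')(-2, -11), 25), Pow(749, -1)), Mul(-1075, Pow(1127, -1))) = Add(Mul(Mul(Add(5, -2, Mul(-1, -11)), 25), Pow(749, -1)), Mul(-1075, Pow(1127, -1))) = Add(Mul(Mul(Add(5, -2, 11), 25), Rational(1, 749)), Mul(-1075, Rational(1, 1127))) = Add(Mul(Mul(14, 25), Rational(1, 749)), Rational(-1075, 1127)) = Add(Mul(350, Rational(1, 749)), Rational(-1075, 1127)) = Add(Rational(50, 107), Rational(-1075, 1127)) = Rational(-58675, 120589)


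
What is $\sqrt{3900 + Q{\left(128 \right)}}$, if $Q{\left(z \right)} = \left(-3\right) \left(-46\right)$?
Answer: $\sqrt{4038} \approx 63.545$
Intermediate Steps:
$Q{\left(z \right)} = 138$
$\sqrt{3900 + Q{\left(128 \right)}} = \sqrt{3900 + 138} = \sqrt{4038}$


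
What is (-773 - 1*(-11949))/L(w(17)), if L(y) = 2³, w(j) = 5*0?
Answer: 1397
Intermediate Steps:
w(j) = 0
L(y) = 8
(-773 - 1*(-11949))/L(w(17)) = (-773 - 1*(-11949))/8 = (-773 + 11949)*(⅛) = 11176*(⅛) = 1397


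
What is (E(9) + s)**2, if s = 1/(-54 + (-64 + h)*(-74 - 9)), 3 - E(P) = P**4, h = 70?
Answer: 13104523080289/304704 ≈ 4.3007e+7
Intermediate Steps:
E(P) = 3 - P**4
s = -1/552 (s = 1/(-54 + (-64 + 70)*(-74 - 9)) = 1/(-54 + 6*(-83)) = 1/(-54 - 498) = 1/(-552) = -1/552 ≈ -0.0018116)
(E(9) + s)**2 = ((3 - 1*9**4) - 1/552)**2 = ((3 - 1*6561) - 1/552)**2 = ((3 - 6561) - 1/552)**2 = (-6558 - 1/552)**2 = (-3620017/552)**2 = 13104523080289/304704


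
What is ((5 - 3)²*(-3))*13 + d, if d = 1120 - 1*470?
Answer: 494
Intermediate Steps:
d = 650 (d = 1120 - 470 = 650)
((5 - 3)²*(-3))*13 + d = ((5 - 3)²*(-3))*13 + 650 = (2²*(-3))*13 + 650 = (4*(-3))*13 + 650 = -12*13 + 650 = -156 + 650 = 494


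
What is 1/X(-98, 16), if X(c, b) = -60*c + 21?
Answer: 1/5901 ≈ 0.00016946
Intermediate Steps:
X(c, b) = 21 - 60*c
1/X(-98, 16) = 1/(21 - 60*(-98)) = 1/(21 + 5880) = 1/5901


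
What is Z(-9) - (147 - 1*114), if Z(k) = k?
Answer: -42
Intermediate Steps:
Z(-9) - (147 - 1*114) = -9 - (147 - 1*114) = -9 - (147 - 114) = -9 - 1*33 = -9 - 33 = -42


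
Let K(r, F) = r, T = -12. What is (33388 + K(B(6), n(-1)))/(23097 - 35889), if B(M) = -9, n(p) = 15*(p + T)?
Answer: -33379/12792 ≈ -2.6094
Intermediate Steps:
n(p) = -180 + 15*p (n(p) = 15*(p - 12) = 15*(-12 + p) = -180 + 15*p)
(33388 + K(B(6), n(-1)))/(23097 - 35889) = (33388 - 9)/(23097 - 35889) = 33379/(-12792) = 33379*(-1/12792) = -33379/12792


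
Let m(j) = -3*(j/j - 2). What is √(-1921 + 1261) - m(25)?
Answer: -3 + 2*I*√165 ≈ -3.0 + 25.69*I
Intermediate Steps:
m(j) = 3 (m(j) = -3*(1 - 2) = -3*(-1) = 3)
√(-1921 + 1261) - m(25) = √(-1921 + 1261) - 1*3 = √(-660) - 3 = 2*I*√165 - 3 = -3 + 2*I*√165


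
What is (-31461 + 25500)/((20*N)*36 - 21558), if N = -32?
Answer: 1987/14866 ≈ 0.13366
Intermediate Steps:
(-31461 + 25500)/((20*N)*36 - 21558) = (-31461 + 25500)/((20*(-32))*36 - 21558) = -5961/(-640*36 - 21558) = -5961/(-23040 - 21558) = -5961/(-44598) = -5961*(-1/44598) = 1987/14866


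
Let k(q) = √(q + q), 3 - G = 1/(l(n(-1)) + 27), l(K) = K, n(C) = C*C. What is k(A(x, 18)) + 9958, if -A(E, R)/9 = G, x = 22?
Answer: 9958 + 3*I*√1162/14 ≈ 9958.0 + 7.3046*I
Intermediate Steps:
n(C) = C²
G = 83/28 (G = 3 - 1/((-1)² + 27) = 3 - 1/(1 + 27) = 3 - 1/28 = 83/28 ≈ 2.9643)
A(E, R) = -747/28 (A(E, R) = -9*83/28 = -747/28)
k(q) = √2*√q (k(q) = √(2*q) = √2*√q)
k(A(x, 18)) + 9958 = √2*√(-747/28) + 9958 = √2*(3*I*√581/14) + 9958 = 3*I*√1162/14 + 9958 = 9958 + 3*I*√1162/14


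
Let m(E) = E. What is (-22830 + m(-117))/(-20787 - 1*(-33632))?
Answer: -22947/12845 ≈ -1.7865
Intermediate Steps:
(-22830 + m(-117))/(-20787 - 1*(-33632)) = (-22830 - 117)/(-20787 - 1*(-33632)) = -22947/(-20787 + 33632) = -22947/12845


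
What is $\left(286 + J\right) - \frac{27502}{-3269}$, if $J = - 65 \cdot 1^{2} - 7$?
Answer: $\frac{727068}{3269} \approx 222.41$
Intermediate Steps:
$J = -72$ ($J = \left(-65\right) 1 - 7 = -65 - 7 = -72$)
$\left(286 + J\right) - \frac{27502}{-3269} = \left(286 - 72\right) - \frac{27502}{-3269} = 214 - - \frac{27502}{3269} = 214 + \frac{27502}{3269} = \frac{727068}{3269}$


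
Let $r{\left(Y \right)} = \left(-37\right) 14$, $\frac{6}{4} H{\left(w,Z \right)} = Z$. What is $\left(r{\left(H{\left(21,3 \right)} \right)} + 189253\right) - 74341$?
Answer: $114394$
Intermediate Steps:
$H{\left(w,Z \right)} = \frac{2 Z}{3}$
$r{\left(Y \right)} = -518$
$\left(r{\left(H{\left(21,3 \right)} \right)} + 189253\right) - 74341 = \left(-518 + 189253\right) - 74341 = 188735 - 74341 = 114394$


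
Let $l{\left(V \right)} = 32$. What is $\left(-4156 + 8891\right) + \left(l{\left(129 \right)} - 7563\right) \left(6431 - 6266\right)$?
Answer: $-1237880$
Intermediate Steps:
$\left(-4156 + 8891\right) + \left(l{\left(129 \right)} - 7563\right) \left(6431 - 6266\right) = \left(-4156 + 8891\right) + \left(32 - 7563\right) \left(6431 - 6266\right) = 4735 - 1242615 = -1237880$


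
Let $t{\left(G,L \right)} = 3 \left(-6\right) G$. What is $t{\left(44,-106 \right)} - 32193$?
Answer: $-32985$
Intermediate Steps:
$t{\left(G,L \right)} = - 18 G$
$t{\left(44,-106 \right)} - 32193 = \left(-18\right) 44 - 32193 = -792 - 32193 = -32985$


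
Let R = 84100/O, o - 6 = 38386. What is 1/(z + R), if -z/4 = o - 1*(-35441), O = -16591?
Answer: -16591/4899937312 ≈ -3.3860e-6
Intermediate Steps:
o = 38392 (o = 6 + 38386 = 38392)
z = -295332 (z = -4*(38392 - 1*(-35441)) = -4*(38392 + 35441) = -4*73833 = -295332)
R = -84100/16591 (R = 84100/(-16591) = 84100*(-1/16591) = -84100/16591 ≈ -5.0690)
1/(z + R) = 1/(-295332 - 84100/16591) = 1/(-4899937312/16591) = -16591/4899937312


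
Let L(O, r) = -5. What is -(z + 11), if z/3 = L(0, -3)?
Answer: 4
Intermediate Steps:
z = -15 (z = 3*(-5) = -15)
-(z + 11) = -(-15 + 11) = -1*(-4) = 4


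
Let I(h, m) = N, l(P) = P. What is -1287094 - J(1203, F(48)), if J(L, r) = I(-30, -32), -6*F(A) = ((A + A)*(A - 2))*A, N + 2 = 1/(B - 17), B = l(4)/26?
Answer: -281873135/219 ≈ -1.2871e+6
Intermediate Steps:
B = 2/13 (B = 4/26 = 4*(1/26) = 2/13 ≈ 0.15385)
N = -451/219 (N = -2 + 1/(2/13 - 17) = -2 + 1/(-219/13) = -2 - 13/219 = -451/219 ≈ -2.0594)
I(h, m) = -451/219
F(A) = -A²*(-2 + A)/3 (F(A) = -(A + A)*(A - 2)*A/6 = -(2*A)*(-2 + A)*A/6 = -2*A*(-2 + A)*A/6 = -A²*(-2 + A)/3)
J(L, r) = -451/219
-1287094 - J(1203, F(48)) = -1287094 - 1*(-451/219) = -1287094 + 451/219 = -281873135/219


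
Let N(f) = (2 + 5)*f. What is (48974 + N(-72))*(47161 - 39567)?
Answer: 368081180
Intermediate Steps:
N(f) = 7*f
(48974 + N(-72))*(47161 - 39567) = (48974 + 7*(-72))*(47161 - 39567) = (48974 - 504)*7594 = 48470*7594 = 368081180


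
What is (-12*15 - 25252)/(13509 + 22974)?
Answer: -25432/36483 ≈ -0.69709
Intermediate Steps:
(-12*15 - 25252)/(13509 + 22974) = (-6*30 - 25252)/36483 = (-180 - 25252)*(1/36483) = -25432*1/36483 = -25432/36483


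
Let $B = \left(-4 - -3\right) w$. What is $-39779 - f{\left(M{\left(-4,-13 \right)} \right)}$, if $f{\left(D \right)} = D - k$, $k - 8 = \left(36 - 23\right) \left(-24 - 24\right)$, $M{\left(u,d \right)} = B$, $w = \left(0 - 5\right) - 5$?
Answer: $-40405$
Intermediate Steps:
$w = -10$ ($w = -5 - 5 = -10$)
$B = 10$ ($B = \left(-4 - -3\right) \left(-10\right) = \left(-4 + 3\right) \left(-10\right) = \left(-1\right) \left(-10\right) = 10$)
$M{\left(u,d \right)} = 10$
$k = -616$ ($k = 8 + \left(36 - 23\right) \left(-24 - 24\right) = 8 + 13 \left(-48\right) = 8 - 624 = -616$)
$f{\left(D \right)} = 616 + D$ ($f{\left(D \right)} = D - -616 = D + 616 = 616 + D$)
$-39779 - f{\left(M{\left(-4,-13 \right)} \right)} = -39779 - \left(616 + 10\right) = -39779 - 626 = -40405$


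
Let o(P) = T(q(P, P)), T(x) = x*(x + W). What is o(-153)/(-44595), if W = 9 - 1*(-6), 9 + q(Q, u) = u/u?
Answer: 56/44595 ≈ 0.0012557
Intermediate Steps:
q(Q, u) = -8 (q(Q, u) = -9 + u/u = -9 + 1 = -8)
W = 15 (W = 9 + 6 = 15)
T(x) = x*(15 + x) (T(x) = x*(x + 15) = x*(15 + x))
o(P) = -56 (o(P) = -8*(15 - 8) = -8*7 = -56)
o(-153)/(-44595) = -56/(-44595) = -56*(-1/44595) = 56/44595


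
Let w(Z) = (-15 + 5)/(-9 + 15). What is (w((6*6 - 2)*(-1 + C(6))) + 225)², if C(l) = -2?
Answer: 448900/9 ≈ 49878.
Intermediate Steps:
w(Z) = -5/3 (w(Z) = -10/6 = -10*⅙ = -5/3)
(w((6*6 - 2)*(-1 + C(6))) + 225)² = (-5/3 + 225)² = (670/3)² = 448900/9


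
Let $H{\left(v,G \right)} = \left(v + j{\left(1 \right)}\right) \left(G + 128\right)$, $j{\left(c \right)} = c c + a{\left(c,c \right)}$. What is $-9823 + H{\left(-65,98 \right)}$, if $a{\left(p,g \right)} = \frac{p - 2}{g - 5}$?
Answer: $- \frac{48461}{2} \approx -24231.0$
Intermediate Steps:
$a{\left(p,g \right)} = \frac{-2 + p}{-5 + g}$
$j{\left(c \right)} = c^{2} + \frac{-2 + c}{-5 + c}$ ($j{\left(c \right)} = c c + \frac{-2 + c}{-5 + c} = c^{2} + \frac{-2 + c}{-5 + c}$)
$H{\left(v,G \right)} = \left(128 + G\right) \left(\frac{5}{4} + v\right)$ ($H{\left(v,G \right)} = \left(v + \frac{-2 + 1 + 1^{2} \left(-5 + 1\right)}{-5 + 1}\right) \left(G + 128\right) = \left(v + \frac{-2 + 1 + 1 \left(-4\right)}{-4}\right) \left(128 + G\right) = \left(v - \frac{-2 + 1 - 4}{4}\right) \left(128 + G\right) = \left(v - - \frac{5}{4}\right) \left(128 + G\right) = \left(v + \frac{5}{4}\right) \left(128 + G\right) = \left(\frac{5}{4} + v\right) \left(128 + G\right) = \left(128 + G\right) \left(\frac{5}{4} + v\right)$)
$-9823 + H{\left(-65,98 \right)} = -9823 + \left(160 + 128 \left(-65\right) + \frac{5}{4} \cdot 98 + 98 \left(-65\right)\right) = -9823 + \left(160 - 8320 + \frac{245}{2} - 6370\right) = -9823 - \frac{28815}{2} = - \frac{48461}{2}$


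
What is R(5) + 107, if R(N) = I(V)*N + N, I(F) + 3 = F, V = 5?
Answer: 122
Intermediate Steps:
I(F) = -3 + F
R(N) = 3*N (R(N) = (-3 + 5)*N + N = 2*N + N = 3*N)
R(5) + 107 = 3*5 + 107 = 15 + 107 = 122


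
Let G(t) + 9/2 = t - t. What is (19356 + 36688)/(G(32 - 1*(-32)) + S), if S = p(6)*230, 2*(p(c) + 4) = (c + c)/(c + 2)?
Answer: -14011/188 ≈ -74.527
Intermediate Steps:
p(c) = -4 + c/(2 + c) (p(c) = -4 + ((c + c)/(c + 2))/2 = -4 + ((2*c)/(2 + c))/2 = -4 + (2*c/(2 + c))/2 = -4 + c/(2 + c))
G(t) = -9/2 (G(t) = -9/2 + (t - t) = -9/2 + 0 = -9/2)
S = -1495/2 (S = ((-8 - 3*6)/(2 + 6))*230 = ((-8 - 18)/8)*230 = ((⅛)*(-26))*230 = -13/4*230 = -1495/2 ≈ -747.50)
(19356 + 36688)/(G(32 - 1*(-32)) + S) = (19356 + 36688)/(-9/2 - 1495/2) = 56044/(-752) = 56044*(-1/752) = -14011/188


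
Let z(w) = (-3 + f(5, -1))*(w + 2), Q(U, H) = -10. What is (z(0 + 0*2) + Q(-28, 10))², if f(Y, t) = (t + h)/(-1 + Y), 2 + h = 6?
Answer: 841/4 ≈ 210.25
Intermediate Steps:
h = 4 (h = -2 + 6 = 4)
f(Y, t) = (4 + t)/(-1 + Y) (f(Y, t) = (t + 4)/(-1 + Y) = (4 + t)/(-1 + Y))
z(w) = -9/2 - 9*w/4 (z(w) = (-3 + (4 - 1)/(-1 + 5))*(w + 2) = (-3 + 3/4)*(2 + w) = (-3 + (¼)*3)*(2 + w) = (-3 + ¾)*(2 + w) = -9*(2 + w)/4 = -9/2 - 9*w/4)
(z(0 + 0*2) + Q(-28, 10))² = ((-9/2 - 9*(0 + 0*2)/4) - 10)² = ((-9/2 - 9*(0 + 0)/4) - 10)² = ((-9/2 - 9/4*0) - 10)² = ((-9/2 + 0) - 10)² = (-9/2 - 10)² = (-29/2)² = 841/4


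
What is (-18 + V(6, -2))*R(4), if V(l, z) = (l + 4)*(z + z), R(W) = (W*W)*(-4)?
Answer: 3712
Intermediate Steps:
R(W) = -4*W² (R(W) = W²*(-4) = -4*W²)
V(l, z) = 2*z*(4 + l) (V(l, z) = (4 + l)*(2*z) = 2*z*(4 + l))
(-18 + V(6, -2))*R(4) = (-18 + 2*(-2)*(4 + 6))*(-4*4²) = (-18 + 2*(-2)*10)*(-4*16) = (-18 - 40)*(-64) = -58*(-64) = 3712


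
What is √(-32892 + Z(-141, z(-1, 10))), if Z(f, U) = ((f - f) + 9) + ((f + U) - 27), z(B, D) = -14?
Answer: I*√33065 ≈ 181.84*I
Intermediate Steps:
Z(f, U) = -18 + U + f (Z(f, U) = (0 + 9) + ((U + f) - 27) = 9 + (-27 + U + f) = -18 + U + f)
√(-32892 + Z(-141, z(-1, 10))) = √(-32892 + (-18 - 14 - 141)) = √(-32892 - 173) = √(-33065) = I*√33065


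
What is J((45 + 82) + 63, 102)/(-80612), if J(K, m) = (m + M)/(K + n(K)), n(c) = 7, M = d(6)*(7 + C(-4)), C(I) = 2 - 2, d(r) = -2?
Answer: -22/3970141 ≈ -5.5414e-6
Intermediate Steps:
C(I) = 0
M = -14 (M = -2*(7 + 0) = -2*7 = -14)
J(K, m) = (-14 + m)/(7 + K) (J(K, m) = (m - 14)/(K + 7) = (-14 + m)/(7 + K))
J((45 + 82) + 63, 102)/(-80612) = ((-14 + 102)/(7 + ((45 + 82) + 63)))/(-80612) = (88/(7 + (127 + 63)))*(-1/80612) = (88/(7 + 190))*(-1/80612) = (88/197)*(-1/80612) = -22/3970141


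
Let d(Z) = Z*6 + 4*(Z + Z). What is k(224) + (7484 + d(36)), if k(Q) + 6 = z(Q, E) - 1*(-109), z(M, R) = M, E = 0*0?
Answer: 8315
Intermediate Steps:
E = 0
d(Z) = 14*Z (d(Z) = 6*Z + 4*(2*Z) = 6*Z + 8*Z = 14*Z)
k(Q) = 103 + Q (k(Q) = -6 + (Q - 1*(-109)) = -6 + (Q + 109) = -6 + (109 + Q) = 103 + Q)
k(224) + (7484 + d(36)) = (103 + 224) + (7484 + 14*36) = 327 + (7484 + 504) = 327 + 7988 = 8315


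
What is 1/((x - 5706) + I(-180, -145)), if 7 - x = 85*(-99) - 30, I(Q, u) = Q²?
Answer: 1/35146 ≈ 2.8453e-5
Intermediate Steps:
x = 8452 (x = 7 - (85*(-99) - 30) = 7 - (-8415 - 30) = 7 - 1*(-8445) = 7 + 8445 = 8452)
1/((x - 5706) + I(-180, -145)) = 1/((8452 - 5706) + (-180)²) = 1/(2746 + 32400) = 1/35146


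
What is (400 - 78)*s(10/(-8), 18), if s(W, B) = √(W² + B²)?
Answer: 161*√5209/2 ≈ 5810.0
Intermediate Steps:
s(W, B) = √(B² + W²)
(400 - 78)*s(10/(-8), 18) = (400 - 78)*√(18² + (10/(-8))²) = 322*√(324 + (10*(-⅛))²) = 322*√(324 + (-5/4)²) = 322*√(324 + 25/16) = 322*√(5209/16) = 322*(√5209/4) = 161*√5209/2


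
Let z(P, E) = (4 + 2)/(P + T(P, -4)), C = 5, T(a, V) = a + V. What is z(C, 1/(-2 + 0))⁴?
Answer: 1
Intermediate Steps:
T(a, V) = V + a
z(P, E) = 6/(-4 + 2*P) (z(P, E) = (4 + 2)/(P + (-4 + P)) = 6/(-4 + 2*P))
z(C, 1/(-2 + 0))⁴ = (3/(-2 + 5))⁴ = (3/3)⁴ = (3*(⅓))⁴ = 1⁴ = 1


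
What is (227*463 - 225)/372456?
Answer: 26219/93114 ≈ 0.28158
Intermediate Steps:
(227*463 - 225)/372456 = (105101 - 225)*(1/372456) = 104876*(1/372456) = 26219/93114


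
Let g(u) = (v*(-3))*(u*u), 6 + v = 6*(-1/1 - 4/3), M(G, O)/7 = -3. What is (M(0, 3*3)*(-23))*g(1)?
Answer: 28980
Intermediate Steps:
M(G, O) = -21 (M(G, O) = 7*(-3) = -21)
v = -20 (v = -6 + 6*(-1/1 - 4/3) = -6 + 6*(-1*1 - 4*⅓) = -6 + 6*(-1 - 4/3) = -6 + 6*(-7/3) = -6 - 14 = -20)
g(u) = 60*u² (g(u) = (-20*(-3))*(u*u) = 60*u²)
(M(0, 3*3)*(-23))*g(1) = (-21*(-23))*(60*1²) = 483*(60*1) = 483*60 = 28980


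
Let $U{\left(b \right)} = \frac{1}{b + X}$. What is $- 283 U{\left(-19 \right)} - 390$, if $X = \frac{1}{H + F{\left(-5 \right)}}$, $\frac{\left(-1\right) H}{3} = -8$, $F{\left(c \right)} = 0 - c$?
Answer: $- \frac{206293}{550} \approx -375.08$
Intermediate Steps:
$F{\left(c \right)} = - c$
$H = 24$ ($H = \left(-3\right) \left(-8\right) = 24$)
$X = \frac{1}{29}$ ($X = \frac{1}{24 - -5} = \frac{1}{24 + 5} = \frac{1}{29} \approx 0.034483$)
$U{\left(b \right)} = \frac{1}{\frac{1}{29} + b}$ ($U{\left(b \right)} = \frac{1}{b + \frac{1}{29}} = \frac{1}{\frac{1}{29} + b}$)
$- 283 U{\left(-19 \right)} - 390 = - 283 \frac{29}{1 + 29 \left(-19\right)} - 390 = - 283 \frac{29}{1 - 551} - 390 = - 283 \frac{29}{-550} - 390 = - 283 \cdot 29 \left(- \frac{1}{550}\right) - 390 = \left(-283\right) \left(- \frac{29}{550}\right) - 390 = \frac{8207}{550} - 390 = - \frac{206293}{550}$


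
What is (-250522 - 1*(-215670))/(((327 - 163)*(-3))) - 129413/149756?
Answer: 1288906229/18419988 ≈ 69.973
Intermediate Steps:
(-250522 - 1*(-215670))/(((327 - 163)*(-3))) - 129413/149756 = (-250522 + 215670)/((164*(-3))) - 129413*1/149756 = -34852/(-492) - 129413/149756 = -34852*(-1/492) - 129413/149756 = 8713/123 - 129413/149756 = 1288906229/18419988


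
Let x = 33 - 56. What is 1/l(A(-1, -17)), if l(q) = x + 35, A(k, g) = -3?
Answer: 1/12 ≈ 0.083333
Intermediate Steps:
x = -23
l(q) = 12 (l(q) = -23 + 35 = 12)
1/l(A(-1, -17)) = 1/12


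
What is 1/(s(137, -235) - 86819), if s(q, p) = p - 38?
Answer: -1/87092 ≈ -1.1482e-5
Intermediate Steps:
s(q, p) = -38 + p
1/(s(137, -235) - 86819) = 1/((-38 - 235) - 86819) = 1/(-273 - 86819) = 1/(-87092) = -1/87092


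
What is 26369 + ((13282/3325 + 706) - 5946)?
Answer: 70267207/3325 ≈ 21133.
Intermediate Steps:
26369 + ((13282/3325 + 706) - 5946) = 26369 + (2360732/3325 - 5946) = 26369 - 17409718/3325 = 70267207/3325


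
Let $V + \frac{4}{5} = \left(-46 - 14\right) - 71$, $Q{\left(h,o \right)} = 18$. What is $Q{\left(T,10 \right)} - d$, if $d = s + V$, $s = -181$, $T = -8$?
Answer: $\frac{1654}{5} \approx 330.8$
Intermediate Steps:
$V = - \frac{659}{5}$ ($V = - \frac{4}{5} - 131 = - \frac{659}{5} \approx -131.8$)
$d = - \frac{1564}{5}$ ($d = -181 - \frac{659}{5} = - \frac{1564}{5} \approx -312.8$)
$Q{\left(T,10 \right)} - d = 18 - - \frac{1564}{5} = 18 + \frac{1564}{5} = \frac{1654}{5}$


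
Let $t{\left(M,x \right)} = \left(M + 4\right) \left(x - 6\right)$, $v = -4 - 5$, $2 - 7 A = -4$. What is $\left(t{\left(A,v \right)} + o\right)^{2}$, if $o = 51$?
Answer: $\frac{23409}{49} \approx 477.73$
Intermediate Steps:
$A = \frac{6}{7}$ ($A = \frac{2}{7} - - \frac{4}{7} = \frac{2}{7} + \frac{4}{7} = \frac{6}{7} \approx 0.85714$)
$v = -9$ ($v = -4 - 5 = -9$)
$t{\left(M,x \right)} = \left(-6 + x\right) \left(4 + M\right)$ ($t{\left(M,x \right)} = \left(4 + M\right) \left(-6 + x\right) = \left(-6 + x\right) \left(4 + M\right)$)
$\left(t{\left(A,v \right)} + o\right)^{2} = \left(\left(-24 - \frac{36}{7} + 4 \left(-9\right) + \frac{6}{7} \left(-9\right)\right) + 51\right)^{2} = \left(\left(-24 - \frac{36}{7} - 36 - \frac{54}{7}\right) + 51\right)^{2} = \left(- \frac{510}{7} + 51\right)^{2} = \left(- \frac{153}{7}\right)^{2} = \frac{23409}{49}$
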